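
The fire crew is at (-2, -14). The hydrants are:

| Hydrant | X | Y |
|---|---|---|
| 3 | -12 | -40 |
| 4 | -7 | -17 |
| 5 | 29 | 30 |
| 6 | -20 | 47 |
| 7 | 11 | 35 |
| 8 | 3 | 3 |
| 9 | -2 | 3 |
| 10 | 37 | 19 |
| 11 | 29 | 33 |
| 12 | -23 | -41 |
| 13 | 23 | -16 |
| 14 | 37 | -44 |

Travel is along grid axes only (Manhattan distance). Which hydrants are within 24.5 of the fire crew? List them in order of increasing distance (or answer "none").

Distances from (-2, -14):
3: |-10| + |-26| = 10 + 26 = 36
4: |-5| + |-3| = 5 + 3 = 8
5: |31| + |44| = 31 + 44 = 75
6: |-18| + |61| = 18 + 61 = 79
7: |13| + |49| = 13 + 49 = 62
8: |5| + |17| = 5 + 17 = 22
9: |0| + |17| = 0 + 17 = 17
10: |39| + |33| = 39 + 33 = 72
11: |31| + |47| = 31 + 47 = 78
12: |-21| + |-27| = 21 + 27 = 48
13: |25| + |-2| = 25 + 2 = 27
14: |39| + |-30| = 39 + 30 = 69
Threshold 24.5: 4 (8), 9 (17), 8 (22) are within range.

4, 9, 8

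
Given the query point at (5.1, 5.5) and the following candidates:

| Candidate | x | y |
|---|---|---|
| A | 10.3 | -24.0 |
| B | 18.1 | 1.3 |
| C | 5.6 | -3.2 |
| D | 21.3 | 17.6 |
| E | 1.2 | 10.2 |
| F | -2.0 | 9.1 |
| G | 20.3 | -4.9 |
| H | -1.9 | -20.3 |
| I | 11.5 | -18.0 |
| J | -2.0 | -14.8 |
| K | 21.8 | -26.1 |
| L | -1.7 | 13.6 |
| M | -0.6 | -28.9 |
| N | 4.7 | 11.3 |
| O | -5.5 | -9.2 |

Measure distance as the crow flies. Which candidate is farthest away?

Distances from (5.1, 5.5):
A: √((5.2)² + (-29.5)²) = √(27.040 + 870.250) = 30.0
B: √((13.0)² + (-4.2)²) = √(169.000 + 17.640) = 13.7
C: √((0.5)² + (-8.7)²) = √(0.250 + 75.690) = 8.7
D: √((16.2)² + (12.1)²) = √(262.440 + 146.410) = 20.2
E: √((-3.9)² + (4.7)²) = √(15.210 + 22.090) = 6.1
F: √((-7.1)² + (3.6)²) = √(50.410 + 12.960) = 8.0
G: √((15.2)² + (-10.4)²) = √(231.040 + 108.160) = 18.4
H: √((-7.0)² + (-25.8)²) = √(49.000 + 665.640) = 26.7
I: √((6.4)² + (-23.5)²) = √(40.960 + 552.250) = 24.4
J: √((-7.1)² + (-20.3)²) = √(50.410 + 412.090) = 21.5
K: √((16.7)² + (-31.6)²) = √(278.890 + 998.560) = 35.7
L: √((-6.8)² + (8.1)²) = √(46.240 + 65.610) = 10.6
M: √((-5.7)² + (-34.4)²) = √(32.490 + 1183.360) = 34.9
N: √((-0.4)² + (5.8)²) = √(0.160 + 33.640) = 5.8
O: √((-10.6)² + (-14.7)²) = √(112.360 + 216.090) = 18.1
Maximum: K at 35.7.

K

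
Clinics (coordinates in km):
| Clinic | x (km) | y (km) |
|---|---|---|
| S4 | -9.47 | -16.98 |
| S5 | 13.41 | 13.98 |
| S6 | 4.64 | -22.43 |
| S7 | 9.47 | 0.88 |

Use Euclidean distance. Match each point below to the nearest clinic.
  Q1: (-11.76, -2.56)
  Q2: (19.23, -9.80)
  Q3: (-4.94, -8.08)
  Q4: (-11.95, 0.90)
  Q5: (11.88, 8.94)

Q1 at (-11.76, -2.56):
  S4: √((2.29)² + (-14.42)²) = √(5.2441 + 207.9364) = 14.60 km
  S5: √((25.17)² + (16.54)²) = √(633.5289 + 273.5716) = 30.12 km
  S6: √((16.40)² + (-19.87)²) = √(268.9600 + 394.8169) = 25.76 km
  S7: √((21.23)² + (3.44)²) = √(450.7129 + 11.8336) = 21.51 km
  → nearest: S4 (14.60 km)
Q2 at (19.23, -9.80):
  S4: √((-28.70)² + (-7.18)²) = √(823.6900 + 51.5524) = 29.58 km
  S5: √((-5.82)² + (23.78)²) = √(33.8724 + 565.4884) = 24.48 km
  S6: √((-14.59)² + (-12.63)²) = √(212.8681 + 159.5169) = 19.30 km
  S7: √((-9.76)² + (10.68)²) = √(95.2576 + 114.0624) = 14.47 km
  → nearest: S7 (14.47 km)
Q3 at (-4.94, -8.08):
  S4: √((-4.53)² + (-8.90)²) = √(20.5209 + 79.2100) = 9.99 km
  S5: √((18.35)² + (22.06)²) = √(336.7225 + 486.6436) = 28.69 km
  S6: √((9.58)² + (-14.35)²) = √(91.7764 + 205.9225) = 17.25 km
  S7: √((14.41)² + (8.96)²) = √(207.6481 + 80.2816) = 16.97 km
  → nearest: S4 (9.99 km)
Q4 at (-11.95, 0.90):
  S4: √((2.48)² + (-17.88)²) = √(6.1504 + 319.6944) = 18.05 km
  S5: √((25.36)² + (13.08)²) = √(643.1296 + 171.0864) = 28.53 km
  S6: √((16.59)² + (-23.33)²) = √(275.2281 + 544.2889) = 28.63 km
  S7: √((21.42)² + (-0.02)²) = √(458.8164 + 0.0004) = 21.42 km
  → nearest: S4 (18.05 km)
Q5 at (11.88, 8.94):
  S4: √((-21.35)² + (-25.92)²) = √(455.8225 + 671.8464) = 33.58 km
  S5: √((1.53)² + (5.04)²) = √(2.3409 + 25.4016) = 5.27 km
  S6: √((-7.24)² + (-31.37)²) = √(52.4176 + 984.0769) = 32.19 km
  S7: √((-2.41)² + (-8.06)²) = √(5.8081 + 64.9636) = 8.41 km
  → nearest: S5 (5.27 km)

Q1→S4; Q2→S7; Q3→S4; Q4→S4; Q5→S5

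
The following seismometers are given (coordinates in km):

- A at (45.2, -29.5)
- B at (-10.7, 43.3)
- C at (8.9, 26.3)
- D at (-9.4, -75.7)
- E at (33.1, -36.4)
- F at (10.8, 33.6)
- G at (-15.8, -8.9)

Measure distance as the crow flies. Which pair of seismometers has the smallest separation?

C and F

Pairwise distances:
A–B: 91.8 km
A–C: 66.6 km
A–D: 71.5 km
A–E: 13.9 km
A–F: 71.9 km
A–G: 64.4 km
B–C: 25.9 km
B–D: 119.0 km
B–E: 90.9 km
B–F: 23.6 km
B–G: 52.4 km
C–D: 103.6 km
C–E: 67.2 km
C–F: 7.5 km
C–G: 43.0 km
D–E: 57.9 km
D–F: 111.2 km
D–G: 67.1 km
E–F: 73.5 km
E–G: 56.1 km
F–G: 50.1 km
Closest pair: C–F at 7.5 km.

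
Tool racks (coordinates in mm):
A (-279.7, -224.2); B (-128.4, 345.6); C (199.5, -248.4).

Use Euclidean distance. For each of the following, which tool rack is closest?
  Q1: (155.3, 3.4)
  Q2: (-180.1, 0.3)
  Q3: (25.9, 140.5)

Q1→C; Q2→A; Q3→B

Q1 at (155.3, 3.4):
  A: √((-435.0)² + (-227.6)²) = √(189225.000 + 51801.760) = 490.9 mm
  B: √((-283.7)² + (342.2)²) = √(80485.690 + 117100.840) = 444.5 mm
  C: √((44.2)² + (-251.8)²) = √(1953.640 + 63403.240) = 255.6 mm
  → nearest: C (255.6 mm)
Q2 at (-180.1, 0.3):
  A: √((-99.6)² + (-224.5)²) = √(9920.160 + 50400.250) = 245.6 mm
  B: √((51.7)² + (345.3)²) = √(2672.890 + 119232.090) = 349.1 mm
  C: √((379.6)² + (-248.7)²) = √(144096.160 + 61851.690) = 453.8 mm
  → nearest: A (245.6 mm)
Q3 at (25.9, 140.5):
  A: √((-305.6)² + (-364.7)²) = √(93391.360 + 133006.090) = 475.8 mm
  B: √((-154.3)² + (205.1)²) = √(23808.490 + 42066.010) = 256.7 mm
  C: √((173.6)² + (-388.9)²) = √(30136.960 + 151243.210) = 425.9 mm
  → nearest: B (256.7 mm)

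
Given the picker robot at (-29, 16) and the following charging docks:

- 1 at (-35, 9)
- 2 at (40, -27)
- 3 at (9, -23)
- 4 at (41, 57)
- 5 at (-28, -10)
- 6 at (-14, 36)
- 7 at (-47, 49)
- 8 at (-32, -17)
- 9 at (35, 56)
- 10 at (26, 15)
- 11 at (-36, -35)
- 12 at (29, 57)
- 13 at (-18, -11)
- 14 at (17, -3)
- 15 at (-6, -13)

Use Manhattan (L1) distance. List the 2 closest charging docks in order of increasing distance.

1, 5

Distances from (-29, 16):
1: 13
2: 112
3: 77
4: 111
5: 27
6: 35
7: 51
8: 36
9: 104
10: 56
11: 58
12: 99
13: 38
14: 65
15: 52
Sorted: 1 (13) < 5 (27) < 6 (35) < 8 (36) < …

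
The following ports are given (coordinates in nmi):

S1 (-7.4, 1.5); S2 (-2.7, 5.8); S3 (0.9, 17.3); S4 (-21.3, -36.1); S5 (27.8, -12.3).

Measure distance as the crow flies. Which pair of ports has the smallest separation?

S1 and S2

Pairwise distances:
S1–S2: 6.4 nmi
S1–S3: 17.8 nmi
S1–S4: 40.1 nmi
S1–S5: 37.8 nmi
S2–S3: 12.1 nmi
S2–S4: 45.8 nmi
S2–S5: 35.5 nmi
S3–S4: 57.8 nmi
S3–S5: 40.0 nmi
S4–S5: 54.6 nmi
Closest pair: S1–S2 at 6.4 nmi.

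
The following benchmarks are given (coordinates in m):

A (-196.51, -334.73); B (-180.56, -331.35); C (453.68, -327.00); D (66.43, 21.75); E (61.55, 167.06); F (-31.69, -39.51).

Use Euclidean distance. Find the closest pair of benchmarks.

Pairwise distances:
A–B: √((15.95)² + (3.38)²) = √(254.4025 + 11.4244) = 16.30 m
A–C: √((650.19)² + (7.73)²) = √(422747.0361 + 59.7529) = 650.24 m
A–D: √((262.94)² + (356.48)²) = √(69137.4436 + 127077.9904) = 442.96 m
A–E: √((258.06)² + (501.79)²) = √(66594.9636 + 251793.2041) = 564.26 m
A–F: √((164.82)² + (295.22)²) = √(27165.6324 + 87154.8484) = 338.11 m
B–C: √((634.24)² + (4.35)²) = √(402260.3776 + 18.9225) = 634.25 m
B–D: √((246.99)² + (353.10)²) = √(61004.0601 + 124679.6100) = 430.91 m
B–E: √((242.11)² + (498.41)²) = √(58617.2521 + 248412.5281) = 554.10 m
B–F: √((148.87)² + (291.84)²) = √(22162.2769 + 85170.5856) = 327.62 m
C–D: √((-387.25)² + (348.75)²) = √(149962.5625 + 121626.5625) = 521.14 m
C–E: √((-392.13)² + (494.06)²) = √(153765.9369 + 244095.2836) = 630.76 m
C–F: √((-485.37)² + (287.49)²) = √(235584.0369 + 82650.5001) = 564.12 m
D–E: √((-4.88)² + (145.31)²) = √(23.8144 + 21114.9961) = 145.39 m
D–F: √((-98.12)² + (-61.26)²) = √(9627.5344 + 3752.7876) = 115.67 m
E–F: √((-93.24)² + (-206.57)²) = √(8693.6976 + 42671.1649) = 226.64 m
Closest pair: A–B at 16.30 m.

A and B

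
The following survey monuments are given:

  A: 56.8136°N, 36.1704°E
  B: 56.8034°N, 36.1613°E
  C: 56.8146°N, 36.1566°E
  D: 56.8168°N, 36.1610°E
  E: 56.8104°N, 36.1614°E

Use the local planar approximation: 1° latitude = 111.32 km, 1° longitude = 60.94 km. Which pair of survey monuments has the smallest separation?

C and D

Pairwise distances:
A–B: 1.2636 km
A–C: 0.8483 km
A–D: 0.6746 km
A–E: 0.6540 km
B–C: 1.2793 km
B–D: 1.4918 km
B–E: 0.7793 km
C–D: 0.3631 km
C–E: 0.5515 km
D–E: 0.7129 km
Closest pair: C–D at 0.3631 km.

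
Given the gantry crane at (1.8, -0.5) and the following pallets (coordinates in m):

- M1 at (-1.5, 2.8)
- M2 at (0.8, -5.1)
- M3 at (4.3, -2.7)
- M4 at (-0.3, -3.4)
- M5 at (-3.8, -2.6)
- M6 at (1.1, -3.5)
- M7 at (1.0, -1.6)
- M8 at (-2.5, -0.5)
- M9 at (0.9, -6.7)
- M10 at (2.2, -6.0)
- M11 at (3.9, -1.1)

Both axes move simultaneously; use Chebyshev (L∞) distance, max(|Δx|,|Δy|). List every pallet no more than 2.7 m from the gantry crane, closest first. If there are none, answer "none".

M7, M11, M3

Distances from (1.8, -0.5):
M1: 3.3 m
M2: 4.6 m
M3: 2.5 m
M4: 2.9 m
M5: 5.6 m
M6: 3.0 m
M7: 1.1 m
M8: 4.3 m
M9: 6.2 m
M10: 5.5 m
M11: 2.1 m
Threshold 2.7 m: M7 (1.1 m), M11 (2.1 m), M3 (2.5 m) are within range.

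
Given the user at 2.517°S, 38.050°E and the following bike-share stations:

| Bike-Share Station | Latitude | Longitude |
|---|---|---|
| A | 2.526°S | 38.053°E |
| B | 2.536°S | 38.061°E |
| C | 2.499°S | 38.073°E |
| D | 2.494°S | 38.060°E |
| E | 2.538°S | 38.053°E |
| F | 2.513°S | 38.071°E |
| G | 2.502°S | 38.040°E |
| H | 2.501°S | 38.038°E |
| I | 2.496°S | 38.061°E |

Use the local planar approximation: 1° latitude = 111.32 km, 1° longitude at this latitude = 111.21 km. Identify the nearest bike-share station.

Distances from 2.517°S, 38.050°E:
A: √((-0.009·111.32)² + (0.003·111.21)²) = √(1.00376 + 0.11131) = 1.056 km
B: √((-0.019·111.32)² + (0.011·111.21)²) = √(4.47356 + 1.49649) = 2.443 km
C: √((0.018·111.32)² + (0.023·111.21)²) = √(4.01505 + 6.54249) = 3.249 km
D: √((0.023·111.32)² + (0.010·111.21)²) = √(6.55544 + 1.23677) = 2.791 km
E: √((-0.021·111.32)² + (0.003·111.21)²) = √(5.46493 + 0.11131) = 2.361 km
F: √((0.004·111.32)² + (0.021·111.21)²) = √(0.19827 + 5.45414) = 2.377 km
G: √((0.015·111.32)² + (-0.010·111.21)²) = √(2.78823 + 1.23677) = 2.006 km
H: √((0.016·111.32)² + (-0.012·111.21)²) = √(3.17239 + 1.78094) = 2.226 km
I: √((0.021·111.32)² + (0.011·111.21)²) = √(5.46493 + 1.49649) = 2.638 km
Minimum: A at 1.056 km.

A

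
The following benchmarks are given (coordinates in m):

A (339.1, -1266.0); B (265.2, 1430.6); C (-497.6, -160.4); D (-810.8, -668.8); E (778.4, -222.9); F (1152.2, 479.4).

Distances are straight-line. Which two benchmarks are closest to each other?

Pairwise distances:
A–B: 2697.6 m
A–C: 1386.5 m
A–D: 1295.7 m
A–E: 1131.8 m
A–F: 1925.5 m
B–C: 1764.4 m
B–D: 2359.1 m
B–E: 1731.3 m
B–F: 1300.6 m
C–D: 597.1 m
C–E: 1277.5 m
C–F: 1769.5 m
D–E: 1650.6 m
D–F: 2274.1 m
E–F: 795.6 m
Closest pair: C–D at 597.1 m.

C and D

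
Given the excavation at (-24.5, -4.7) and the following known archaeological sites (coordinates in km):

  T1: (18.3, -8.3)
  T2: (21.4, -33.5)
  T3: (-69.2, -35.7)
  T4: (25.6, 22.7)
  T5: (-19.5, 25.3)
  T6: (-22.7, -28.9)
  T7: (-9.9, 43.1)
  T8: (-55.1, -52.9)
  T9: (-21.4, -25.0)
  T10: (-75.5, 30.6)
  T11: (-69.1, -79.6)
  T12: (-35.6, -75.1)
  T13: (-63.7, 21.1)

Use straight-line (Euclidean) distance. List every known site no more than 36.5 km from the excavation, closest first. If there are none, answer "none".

T9, T6, T5

Distances from (-24.5, -4.7):
T1: 42.95 km
T2: 54.19 km
T3: 54.40 km
T4: 57.10 km
T5: 30.41 km
T6: 24.27 km
T7: 49.98 km
T8: 57.09 km
T9: 20.54 km
T10: 62.02 km
T11: 87.17 km
T12: 71.27 km
T13: 46.93 km
Threshold 36.5 km: T9 (20.54 km), T6 (24.27 km), T5 (30.41 km) are within range.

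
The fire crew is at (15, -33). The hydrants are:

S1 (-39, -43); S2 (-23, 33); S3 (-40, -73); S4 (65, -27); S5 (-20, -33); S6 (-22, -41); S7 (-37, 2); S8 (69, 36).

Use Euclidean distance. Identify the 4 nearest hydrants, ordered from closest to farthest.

S5, S6, S4, S1

Distances from (15, -33):
S1: √((-54)² + (-10)²) = √(2916.000 + 100.000) = 54.9
S2: √((-38)² + (66)²) = √(1444.000 + 4356.000) = 76.2
S3: √((-55)² + (-40)²) = √(3025.000 + 1600.000) = 68.0
S4: √((50)² + (6)²) = √(2500.000 + 36.000) = 50.4
S5: √((-35)² + (0)²) = √(1225.000 + 0.000) = 35.0
S6: √((-37)² + (-8)²) = √(1369.000 + 64.000) = 37.9
S7: √((-52)² + (35)²) = √(2704.000 + 1225.000) = 62.7
S8: √((54)² + (69)²) = √(2916.000 + 4761.000) = 87.6
Sorted: S5 (35.0) < S6 (37.9) < S4 (50.4) < S1 (54.9) < S7 (62.7) < S3 (68.0) < …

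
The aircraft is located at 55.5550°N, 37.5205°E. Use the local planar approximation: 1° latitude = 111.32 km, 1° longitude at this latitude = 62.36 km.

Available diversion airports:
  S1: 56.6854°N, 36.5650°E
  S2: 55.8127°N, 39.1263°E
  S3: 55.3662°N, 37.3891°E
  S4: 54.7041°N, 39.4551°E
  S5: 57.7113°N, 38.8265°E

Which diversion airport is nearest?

Distances from 55.5550°N, 37.5205°E:
S1: 139.2304 km
S2: 104.1658 km
S3: 22.5581 km
S4: 153.3842 km
S5: 253.4792 km
Minimum: S3 at 22.5581 km.

S3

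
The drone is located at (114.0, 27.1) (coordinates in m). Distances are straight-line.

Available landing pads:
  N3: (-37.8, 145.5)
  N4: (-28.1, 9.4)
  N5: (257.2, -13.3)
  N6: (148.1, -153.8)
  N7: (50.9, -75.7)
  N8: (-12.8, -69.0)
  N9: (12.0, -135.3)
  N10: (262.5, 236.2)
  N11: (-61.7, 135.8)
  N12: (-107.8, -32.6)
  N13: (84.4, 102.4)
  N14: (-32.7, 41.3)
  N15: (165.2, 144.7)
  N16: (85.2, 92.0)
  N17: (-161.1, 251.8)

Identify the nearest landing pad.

Distances from (114.0, 27.1):
N3: √((-151.8)² + (118.4)²) = √(23043.240 + 14018.560) = 192.5 m
N4: √((-142.1)² + (-17.7)²) = √(20192.410 + 313.290) = 143.2 m
N5: √((143.2)² + (-40.4)²) = √(20506.240 + 1632.160) = 148.8 m
N6: √((34.1)² + (-180.9)²) = √(1162.810 + 32724.810) = 184.1 m
N7: √((-63.1)² + (-102.8)²) = √(3981.610 + 10567.840) = 120.6 m
N8: √((-126.8)² + (-96.1)²) = √(16078.240 + 9235.210) = 159.1 m
N9: √((-102.0)² + (-162.4)²) = √(10404.000 + 26373.760) = 191.8 m
N10: √((148.5)² + (209.1)²) = √(22052.250 + 43722.810) = 256.5 m
N11: √((-175.7)² + (108.7)²) = √(30870.490 + 11815.690) = 206.6 m
N12: √((-221.8)² + (-59.7)²) = √(49195.240 + 3564.090) = 229.7 m
N13: √((-29.6)² + (75.3)²) = √(876.160 + 5670.090) = 80.9 m
N14: √((-146.7)² + (14.2)²) = √(21520.890 + 201.640) = 147.4 m
N15: √((51.2)² + (117.6)²) = √(2621.440 + 13829.760) = 128.3 m
N16: √((-28.8)² + (64.9)²) = √(829.440 + 4212.010) = 71.0 m
N17: √((-275.1)² + (224.7)²) = √(75680.010 + 50490.090) = 355.2 m
Minimum: N16 at 71.0 m.

N16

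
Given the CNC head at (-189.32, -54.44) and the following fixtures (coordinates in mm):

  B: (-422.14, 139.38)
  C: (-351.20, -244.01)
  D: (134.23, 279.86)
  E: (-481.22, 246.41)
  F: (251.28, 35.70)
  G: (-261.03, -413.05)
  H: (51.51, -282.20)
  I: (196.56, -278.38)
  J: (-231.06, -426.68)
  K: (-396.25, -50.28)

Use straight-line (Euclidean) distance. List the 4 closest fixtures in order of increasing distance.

K, C, B, H

Distances from (-189.32, -54.44):
B: 302.94 mm
C: 249.28 mm
D: 465.23 mm
E: 419.19 mm
F: 449.73 mm
G: 365.71 mm
H: 331.47 mm
I: 446.15 mm
J: 374.57 mm
K: 206.97 mm
Sorted: K (206.97 mm) < C (249.28 mm) < B (302.94 mm) < H (331.47 mm) < G (365.71 mm) < J (374.57 mm) < …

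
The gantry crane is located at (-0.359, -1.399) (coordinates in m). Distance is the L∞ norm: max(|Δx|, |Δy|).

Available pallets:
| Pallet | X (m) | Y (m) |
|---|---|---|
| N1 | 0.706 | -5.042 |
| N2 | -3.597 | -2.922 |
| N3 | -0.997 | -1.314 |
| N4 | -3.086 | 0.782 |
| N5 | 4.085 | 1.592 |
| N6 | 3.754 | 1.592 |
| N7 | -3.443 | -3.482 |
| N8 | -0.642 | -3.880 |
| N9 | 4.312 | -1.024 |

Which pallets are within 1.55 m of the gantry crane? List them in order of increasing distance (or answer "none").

Distances from (-0.359, -1.399):
N1: max(|1.065|, |-3.643|) = 3.643 m
N2: max(|-3.238|, |-1.523|) = 3.238 m
N3: max(|-0.638|, |0.085|) = 0.638 m
N4: max(|-2.727|, |2.181|) = 2.727 m
N5: max(|4.444|, |2.991|) = 4.444 m
N6: max(|4.113|, |2.991|) = 4.113 m
N7: max(|-3.084|, |-2.083|) = 3.084 m
N8: max(|-0.283|, |-2.481|) = 2.481 m
N9: max(|4.671|, |0.375|) = 4.671 m
Threshold 1.55 m: N3 (0.638 m) is within range.

N3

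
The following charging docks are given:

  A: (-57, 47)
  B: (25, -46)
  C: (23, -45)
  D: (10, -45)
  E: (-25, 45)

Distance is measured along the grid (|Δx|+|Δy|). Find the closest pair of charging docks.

Pairwise distances:
A–B: 175
A–C: 172
A–D: 159
A–E: 34
B–C: 3
B–D: 16
B–E: 141
C–D: 13
C–E: 138
D–E: 125
Closest pair: B–C at 3.

B and C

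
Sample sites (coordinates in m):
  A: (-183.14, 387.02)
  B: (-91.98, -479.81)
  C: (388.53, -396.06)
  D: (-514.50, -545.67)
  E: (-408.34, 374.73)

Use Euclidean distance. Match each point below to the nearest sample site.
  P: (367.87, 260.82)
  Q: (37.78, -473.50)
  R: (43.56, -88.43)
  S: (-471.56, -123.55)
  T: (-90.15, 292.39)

P→A; Q→B; R→B; S→D; T→A

P at (367.87, 260.82):
  A: √((-551.01)² + (126.20)²) = √(303612.0201 + 15926.4400) = 565.28 m
  B: √((-459.85)² + (-740.63)²) = √(211462.0225 + 548532.7969) = 871.78 m
  C: √((20.66)² + (-656.88)²) = √(426.8356 + 431491.3344) = 657.20 m
  D: √((-882.37)² + (-806.49)²) = √(778576.8169 + 650426.1201) = 1195.41 m
  E: √((-776.21)² + (113.91)²) = √(602501.9641 + 12975.4881) = 784.52 m
  → nearest: A (565.28 m)
Q at (37.78, -473.50):
  A: √((-220.92)² + (860.52)²) = √(48805.6464 + 740494.6704) = 888.43 m
  B: √((-129.76)² + (-6.31)²) = √(16837.6576 + 39.8161) = 129.91 m
  C: √((350.75)² + (77.44)²) = √(123025.5625 + 5996.9536) = 359.20 m
  D: √((-552.28)² + (-72.17)²) = √(305013.1984 + 5208.5089) = 556.98 m
  E: √((-446.12)² + (848.23)²) = √(199023.0544 + 719494.1329) = 958.39 m
  → nearest: B (129.91 m)
R at (43.56, -88.43):
  A: √((-226.70)² + (475.45)²) = √(51392.8900 + 226052.7025) = 526.73 m
  B: √((-135.54)² + (-391.38)²) = √(18371.0916 + 153178.3044) = 414.19 m
  C: √((344.97)² + (-307.63)²) = √(119004.3009 + 94636.2169) = 462.21 m
  D: √((-558.06)² + (-457.24)²) = √(311430.9636 + 209068.4176) = 721.46 m
  E: √((-451.90)² + (463.16)²) = √(204213.6100 + 214517.1856) = 647.09 m
  → nearest: B (414.19 m)
S at (-471.56, -123.55):
  A: √((288.42)² + (510.57)²) = √(83186.0964 + 260681.7249) = 586.40 m
  B: √((379.58)² + (-356.26)²) = √(144080.9764 + 126921.1876) = 520.58 m
  C: √((860.09)² + (-272.51)²) = √(739754.8081 + 74261.7001) = 902.23 m
  D: √((-42.94)² + (-422.12)²) = √(1843.8436 + 178185.2944) = 424.30 m
  E: √((63.22)² + (498.28)²) = √(3996.7684 + 248282.9584) = 502.27 m
  → nearest: D (424.30 m)
T at (-90.15, 292.39):
  A: √((-92.99)² + (94.63)²) = √(8647.1401 + 8954.8369) = 132.67 m
  B: √((-1.83)² + (-772.20)²) = √(3.3489 + 596292.8400) = 772.20 m
  C: √((478.68)² + (-688.45)²) = √(229134.5424 + 473963.4025) = 838.51 m
  D: √((-424.35)² + (-838.06)²) = √(180072.9225 + 702344.5636) = 939.37 m
  E: √((-318.19)² + (82.34)²) = √(101244.8761 + 6779.8756) = 328.67 m
  → nearest: A (132.67 m)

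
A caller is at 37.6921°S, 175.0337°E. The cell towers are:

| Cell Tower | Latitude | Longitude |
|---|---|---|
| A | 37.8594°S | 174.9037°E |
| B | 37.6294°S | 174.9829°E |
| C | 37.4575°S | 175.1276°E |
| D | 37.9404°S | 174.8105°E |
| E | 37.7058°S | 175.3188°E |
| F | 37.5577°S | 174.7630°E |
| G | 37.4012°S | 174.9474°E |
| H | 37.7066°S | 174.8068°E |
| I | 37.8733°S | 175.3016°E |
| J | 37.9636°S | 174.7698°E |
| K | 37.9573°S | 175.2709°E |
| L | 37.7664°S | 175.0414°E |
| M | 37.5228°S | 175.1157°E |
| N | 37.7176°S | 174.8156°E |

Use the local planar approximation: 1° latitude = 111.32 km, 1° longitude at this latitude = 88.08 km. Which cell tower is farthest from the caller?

J

Distances from 37.6921°S, 175.0337°E:
A: 21.8623 km
B: 8.2908 km
C: 27.3940 km
D: 33.9191 km
E: 25.1579 km
F: 28.1486 km
G: 33.2632 km
H: 20.0504 km
I: 31.0432 km
J: 38.1281 km
K: 36.1670 km
L: 8.2988 km
M: 20.1830 km
N: 19.4188 km
Maximum: J at 38.1281 km.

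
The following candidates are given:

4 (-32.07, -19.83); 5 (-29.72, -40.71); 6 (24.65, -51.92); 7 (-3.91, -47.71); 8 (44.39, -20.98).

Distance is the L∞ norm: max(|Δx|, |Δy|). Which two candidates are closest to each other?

Pairwise distances:
4–5: 20.88
4–6: 56.72
4–7: 28.16
4–8: 76.46
5–6: 54.37
5–7: 25.81
5–8: 74.11
6–7: 28.56
6–8: 30.94
7–8: 48.30
Closest pair: 4–5 at 20.88.

4 and 5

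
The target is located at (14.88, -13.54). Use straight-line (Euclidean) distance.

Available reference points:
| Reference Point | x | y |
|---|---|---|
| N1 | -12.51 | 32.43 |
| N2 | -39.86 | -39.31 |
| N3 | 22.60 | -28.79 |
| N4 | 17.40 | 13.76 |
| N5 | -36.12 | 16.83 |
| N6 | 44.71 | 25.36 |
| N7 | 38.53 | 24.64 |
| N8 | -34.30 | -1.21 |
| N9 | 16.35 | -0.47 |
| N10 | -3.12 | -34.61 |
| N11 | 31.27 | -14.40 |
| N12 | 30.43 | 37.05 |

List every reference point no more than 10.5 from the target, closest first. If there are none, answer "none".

Distances from (14.88, -13.54):
N1: 53.51
N2: 60.50
N3: 17.09
N4: 27.42
N5: 59.36
N6: 49.02
N7: 44.91
N8: 50.70
N9: 13.15
N10: 27.71
N11: 16.41
N12: 52.93
Threshold 10.5: none within range.

none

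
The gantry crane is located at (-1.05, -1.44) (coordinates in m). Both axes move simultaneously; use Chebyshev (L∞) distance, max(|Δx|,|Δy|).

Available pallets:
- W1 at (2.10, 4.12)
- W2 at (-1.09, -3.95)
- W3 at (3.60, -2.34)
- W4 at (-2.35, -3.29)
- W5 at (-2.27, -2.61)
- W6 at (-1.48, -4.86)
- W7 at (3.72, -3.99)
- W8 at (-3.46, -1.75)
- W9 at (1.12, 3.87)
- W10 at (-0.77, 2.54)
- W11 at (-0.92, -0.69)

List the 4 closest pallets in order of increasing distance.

Distances from (-1.05, -1.44):
W1: max(|3.15|, |5.56|) = 5.56 m
W2: max(|-0.04|, |-2.51|) = 2.51 m
W3: max(|4.65|, |-0.90|) = 4.65 m
W4: max(|-1.30|, |-1.85|) = 1.85 m
W5: max(|-1.22|, |-1.17|) = 1.22 m
W6: max(|-0.43|, |-3.42|) = 3.42 m
W7: max(|4.77|, |-2.55|) = 4.77 m
W8: max(|-2.41|, |-0.31|) = 2.41 m
W9: max(|2.17|, |5.31|) = 5.31 m
W10: max(|0.28|, |3.98|) = 3.98 m
W11: max(|0.13|, |0.75|) = 0.75 m
Sorted: W11 (0.75 m) < W5 (1.22 m) < W4 (1.85 m) < W8 (2.41 m) < W2 (2.51 m) < W6 (3.42 m) < …

W11, W5, W4, W8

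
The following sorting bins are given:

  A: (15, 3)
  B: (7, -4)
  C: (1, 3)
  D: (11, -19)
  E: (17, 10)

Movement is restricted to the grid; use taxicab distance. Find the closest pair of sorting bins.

A and E

Pairwise distances:
A–B: |-8| + |-7| = 8 + 7 = 15
A–C: |-14| + |0| = 14 + 0 = 14
A–D: |-4| + |-22| = 4 + 22 = 26
A–E: |2| + |7| = 2 + 7 = 9
B–C: |-6| + |7| = 6 + 7 = 13
B–D: |4| + |-15| = 4 + 15 = 19
B–E: |10| + |14| = 10 + 14 = 24
C–D: |10| + |-22| = 10 + 22 = 32
C–E: |16| + |7| = 16 + 7 = 23
D–E: |6| + |29| = 6 + 29 = 35
Closest pair: A–E at 9.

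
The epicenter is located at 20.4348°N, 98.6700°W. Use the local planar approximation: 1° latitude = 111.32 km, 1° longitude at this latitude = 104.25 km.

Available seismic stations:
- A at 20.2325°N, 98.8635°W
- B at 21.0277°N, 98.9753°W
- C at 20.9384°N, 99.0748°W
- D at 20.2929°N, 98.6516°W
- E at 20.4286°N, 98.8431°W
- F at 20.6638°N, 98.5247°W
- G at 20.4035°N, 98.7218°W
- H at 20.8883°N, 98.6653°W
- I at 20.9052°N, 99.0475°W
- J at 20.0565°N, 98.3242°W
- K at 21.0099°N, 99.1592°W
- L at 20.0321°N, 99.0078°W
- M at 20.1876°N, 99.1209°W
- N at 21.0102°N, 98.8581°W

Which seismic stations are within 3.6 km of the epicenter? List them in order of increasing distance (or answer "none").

none

Distances from 20.4348°N, 98.6700°W:
A: 30.2337 km
B: 73.2749 km
C: 70.1690 km
D: 15.9123 km
E: 18.0589 km
F: 29.6531 km
G: 6.4267 km
H: 50.4860 km
I: 65.5046 km
J: 55.4349 km
K: 81.8504 km
L: 57.0065 km
M: 54.4688 km
N: 66.9879 km
Threshold 3.6 km: none within range.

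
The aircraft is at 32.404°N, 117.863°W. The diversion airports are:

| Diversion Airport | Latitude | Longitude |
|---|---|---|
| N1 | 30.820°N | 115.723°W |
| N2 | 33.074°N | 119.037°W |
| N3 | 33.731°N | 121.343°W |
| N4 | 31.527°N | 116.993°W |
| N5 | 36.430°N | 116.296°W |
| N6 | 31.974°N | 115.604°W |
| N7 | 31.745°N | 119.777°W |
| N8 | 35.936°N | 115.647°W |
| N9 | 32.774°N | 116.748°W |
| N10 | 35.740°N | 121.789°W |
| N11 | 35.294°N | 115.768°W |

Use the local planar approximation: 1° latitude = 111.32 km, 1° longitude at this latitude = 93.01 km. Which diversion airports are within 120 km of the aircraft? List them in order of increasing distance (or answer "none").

N9

Distances from 32.404°N, 117.863°W:
N1: √((-1.584·111.32)² + (2.140·93.01)²) = √(31092.57924 + 39617.47891) = 265.914 km
N2: √((0.670·111.32)² + (-1.174·93.01)²) = √(5562.83272 + 11923.27286) = 132.235 km
N3: √((1.327·111.32)² + (-3.480·93.01)²) = √(21821.68292 + 104765.37616) = 355.791 km
N4: √((-0.877·111.32)² + (0.870·93.01)²) = √(9531.15609 + 6547.83601) = 126.803 km
N5: √((4.026·111.32)² + (1.567·93.01)²) = √(200860.22111 + 21242.09182) = 471.277 km
N6: √((-0.430·111.32)² + (2.259·93.01)²) = √(2291.30713 + 44146.03981) = 215.493 km
N7: √((-0.659·111.32)² + (-1.914·93.01)²) = √(5381.67199 + 31691.52629) = 192.544 km
N8: √((3.532·111.32)² + (2.216·93.01)²) = √(154592.27385 + 42481.39806) = 443.930 km
N9: √((0.370·111.32)² + (1.115·93.01)²) = √(1696.48429 + 10754.96555) = 111.586 km
N10: √((3.336·111.32)² + (-3.926·93.01)²) = √(137910.86399 + 133339.82453) = 520.817 km
N11: √((2.890·111.32)² + (2.095·93.01)²) = √(103500.41254 + 37968.84125) = 376.124 km
Threshold 120 km: N9 (111.586 km) is within range.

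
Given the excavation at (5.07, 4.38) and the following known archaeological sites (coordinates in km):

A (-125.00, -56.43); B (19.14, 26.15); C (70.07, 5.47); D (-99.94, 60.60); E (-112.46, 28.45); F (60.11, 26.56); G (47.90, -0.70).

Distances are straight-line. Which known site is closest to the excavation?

Distances from (5.07, 4.38):
A: 143.58 km
B: 25.92 km
C: 65.01 km
D: 119.11 km
E: 119.97 km
F: 59.34 km
G: 43.13 km
Minimum: B at 25.92 km.

B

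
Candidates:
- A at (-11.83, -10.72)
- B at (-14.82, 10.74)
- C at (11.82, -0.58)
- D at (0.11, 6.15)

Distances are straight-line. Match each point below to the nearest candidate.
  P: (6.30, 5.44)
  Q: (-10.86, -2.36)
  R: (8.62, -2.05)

P→D; Q→A; R→C

P at (6.30, 5.44):
  A: √((-18.13)² + (-16.16)²) = √(328.6969 + 261.1456) = 24.29
  B: √((-21.12)² + (5.30)²) = √(446.0544 + 28.0900) = 21.77
  C: √((5.52)² + (-6.02)²) = √(30.4704 + 36.2404) = 8.17
  D: √((-6.19)² + (0.71)²) = √(38.3161 + 0.5041) = 6.23
  → nearest: D (6.23)
Q at (-10.86, -2.36):
  A: √((-0.97)² + (-8.36)²) = √(0.9409 + 69.8896) = 8.42
  B: √((-3.96)² + (13.10)²) = √(15.6816 + 171.6100) = 13.69
  C: √((22.68)² + (1.78)²) = √(514.3824 + 3.1684) = 22.75
  D: √((10.97)² + (8.51)²) = √(120.3409 + 72.4201) = 13.88
  → nearest: A (8.42)
R at (8.62, -2.05):
  A: √((-20.45)² + (-8.67)²) = √(418.2025 + 75.1689) = 22.21
  B: √((-23.44)² + (12.79)²) = √(549.4336 + 163.5841) = 26.70
  C: √((3.20)² + (1.47)²) = √(10.2400 + 2.1609) = 3.52
  D: √((-8.51)² + (8.20)²) = √(72.4201 + 67.2400) = 11.82
  → nearest: C (3.52)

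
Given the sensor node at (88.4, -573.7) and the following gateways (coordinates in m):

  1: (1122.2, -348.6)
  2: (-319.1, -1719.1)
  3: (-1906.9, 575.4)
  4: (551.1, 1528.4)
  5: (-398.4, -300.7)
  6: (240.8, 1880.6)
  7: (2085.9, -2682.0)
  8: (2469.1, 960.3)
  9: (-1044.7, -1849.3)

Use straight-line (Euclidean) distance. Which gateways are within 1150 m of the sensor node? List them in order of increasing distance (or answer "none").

5, 1

Distances from (88.4, -573.7):
1: 1058.0 m
2: 1215.7 m
3: 2302.5 m
4: 2152.4 m
5: 558.1 m
6: 2459.0 m
7: 2904.3 m
8: 2832.1 m
9: 1706.2 m
Threshold 1150 m: 5 (558.1 m), 1 (1058.0 m) are within range.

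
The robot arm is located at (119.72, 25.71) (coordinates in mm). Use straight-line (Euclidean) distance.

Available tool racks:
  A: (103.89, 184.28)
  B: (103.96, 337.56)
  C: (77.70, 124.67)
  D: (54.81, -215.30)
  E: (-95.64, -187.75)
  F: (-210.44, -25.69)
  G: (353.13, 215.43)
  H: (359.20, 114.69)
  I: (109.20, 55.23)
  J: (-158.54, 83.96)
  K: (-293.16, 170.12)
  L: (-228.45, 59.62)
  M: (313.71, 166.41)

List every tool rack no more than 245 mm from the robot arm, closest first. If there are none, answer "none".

Distances from (119.72, 25.71):
A: √((-15.83)² + (158.57)²) = √(250.5889 + 25144.4449) = 159.36 mm
B: √((-15.76)² + (311.85)²) = √(248.3776 + 97250.4225) = 312.25 mm
C: √((-42.02)² + (98.96)²) = √(1765.6804 + 9793.0816) = 107.51 mm
D: √((-64.91)² + (-241.01)²) = √(4213.3081 + 58085.8201) = 249.60 mm
E: √((-215.36)² + (-213.46)²) = √(46379.9296 + 45565.1716) = 303.22 mm
F: √((-330.16)² + (-51.40)²) = √(109005.6256 + 2641.9600) = 334.14 mm
G: √((233.41)² + (189.72)²) = √(54480.2281 + 35993.6784) = 300.79 mm
H: √((239.48)² + (88.98)²) = √(57350.6704 + 7917.4404) = 255.48 mm
I: √((-10.52)² + (29.52)²) = √(110.6704 + 871.4304) = 31.34 mm
J: √((-278.26)² + (58.25)²) = √(77428.6276 + 3393.0625) = 284.29 mm
K: √((-412.88)² + (144.41)²) = √(170469.8944 + 20854.2481) = 437.41 mm
L: √((-348.17)² + (33.91)²) = √(121222.3489 + 1149.8881) = 349.82 mm
M: √((193.99)² + (140.70)²) = √(37632.1201 + 19796.4900) = 239.64 mm
Threshold 245 mm: I (31.34 mm), C (107.51 mm), A (159.36 mm), M (239.64 mm) are within range.

I, C, A, M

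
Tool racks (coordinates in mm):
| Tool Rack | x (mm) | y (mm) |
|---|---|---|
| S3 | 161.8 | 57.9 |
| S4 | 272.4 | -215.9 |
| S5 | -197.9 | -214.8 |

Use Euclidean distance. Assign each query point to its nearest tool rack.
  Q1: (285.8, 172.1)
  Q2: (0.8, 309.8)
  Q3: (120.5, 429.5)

Q1 at (285.8, 172.1):
  S3: 168.6 mm
  S4: 388.2 mm
  S5: 619.4 mm
  → nearest: S3 (168.6 mm)
Q2 at (0.8, 309.8):
  S3: 299.0 mm
  S4: 591.7 mm
  S5: 561.0 mm
  → nearest: S3 (299.0 mm)
Q3 at (120.5, 429.5):
  S3: 373.9 mm
  S4: 663.0 mm
  S5: 718.7 mm
  → nearest: S3 (373.9 mm)

Q1→S3; Q2→S3; Q3→S3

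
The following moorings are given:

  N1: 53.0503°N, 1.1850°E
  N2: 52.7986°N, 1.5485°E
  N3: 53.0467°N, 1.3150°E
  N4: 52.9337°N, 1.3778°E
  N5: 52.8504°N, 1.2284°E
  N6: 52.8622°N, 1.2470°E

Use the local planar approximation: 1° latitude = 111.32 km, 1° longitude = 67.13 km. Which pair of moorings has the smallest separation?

Pairwise distances:
N1–N2: √((-0.2517·111.32)² + (0.3635·67.13)²) = √(785.078034 + 595.445647) = 37.1554 km
N1–N3: √((-0.0036·111.32)² + (0.1300·67.13)²) = √(0.160602 + 76.158784) = 8.7361 km
N1–N4: √((-0.1166·111.32)² + (0.1928·67.13)²) = √(168.478116 + 167.512551) = 18.3300 km
N1–N5: √((-0.1999·111.32)² + (0.0434·67.13)²) = √(495.190134 + 8.488144) = 22.4428 km
N1–N6: √((-0.1881·111.32)² + (0.0620·67.13)²) = √(438.453949 + 17.322743) = 21.3489 km
N2–N3: √((0.2481·111.32)² + (-0.2335·67.13)²) = √(762.781100 + 245.701079) = 31.7566 km
N2–N4: √((0.1351·111.32)² + (-0.1707·67.13)²) = √(226.181507 + 131.310767) = 18.9075 km
N2–N5: √((0.0518·111.32)² + (-0.3201·67.13)²) = √(33.251092 + 461.747596) = 22.2486 km
N2–N6: √((0.0636·111.32)² + (-0.3015·67.13)²) = √(50.125720 + 409.645254) = 21.4423 km
N3–N4: √((-0.1130·111.32)² + (0.0628·67.13)²) = √(158.235266 + 17.772666) = 13.2668 km
N3–N5: √((-0.1963·111.32)² + (-0.0866·67.13)²) = √(477.514974 + 33.796294) = 22.6122 km
N3–N6: √((-0.1845·111.32)² + (-0.0680·67.13)²) = √(421.831625 + 20.837764) = 21.0397 km
N4–N5: √((-0.0833·111.32)² + (-0.1494·67.13)²) = √(85.987713 + 100.585294) = 13.6592 km
N4–N6: √((-0.0715·111.32)² + (-0.1308·67.13)²) = √(63.351730 + 77.099007) = 11.8512 km
N5–N6: √((0.0118·111.32)² + (0.0186·67.13)²) = √(1.725482 + 1.559047) = 1.8123 km
Closest pair: N5–N6 at 1.8123 km.

N5 and N6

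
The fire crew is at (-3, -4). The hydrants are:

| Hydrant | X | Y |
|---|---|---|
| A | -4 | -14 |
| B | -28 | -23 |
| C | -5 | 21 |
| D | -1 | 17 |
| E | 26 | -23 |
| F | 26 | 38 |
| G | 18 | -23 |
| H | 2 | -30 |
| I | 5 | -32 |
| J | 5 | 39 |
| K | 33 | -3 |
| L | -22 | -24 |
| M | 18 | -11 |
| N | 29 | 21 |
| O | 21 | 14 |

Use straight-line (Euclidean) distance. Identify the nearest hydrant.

A

Distances from (-3, -4):
A: 10.0
B: 31.4
C: 25.1
D: 21.1
E: 34.7
F: 51.0
G: 28.3
H: 26.5
I: 29.1
J: 43.7
K: 36.0
L: 27.6
M: 22.1
N: 40.6
O: 30.0
Minimum: A at 10.0.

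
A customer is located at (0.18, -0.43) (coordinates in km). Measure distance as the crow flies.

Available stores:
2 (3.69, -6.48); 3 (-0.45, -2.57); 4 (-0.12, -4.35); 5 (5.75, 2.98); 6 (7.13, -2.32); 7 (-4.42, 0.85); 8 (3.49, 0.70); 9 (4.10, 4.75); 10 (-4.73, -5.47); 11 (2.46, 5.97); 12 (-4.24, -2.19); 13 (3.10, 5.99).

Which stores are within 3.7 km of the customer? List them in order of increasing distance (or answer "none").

3, 8

Distances from (0.18, -0.43):
2: √((3.51)² + (-6.05)²) = √(12.3201 + 36.6025) = 6.99 km
3: √((-0.63)² + (-2.14)²) = √(0.3969 + 4.5796) = 2.23 km
4: √((-0.30)² + (-3.92)²) = √(0.0900 + 15.3664) = 3.93 km
5: √((5.57)² + (3.41)²) = √(31.0249 + 11.6281) = 6.53 km
6: √((6.95)² + (-1.89)²) = √(48.3025 + 3.5721) = 7.20 km
7: √((-4.60)² + (1.28)²) = √(21.1600 + 1.6384) = 4.77 km
8: √((3.31)² + (1.13)²) = √(10.9561 + 1.2769) = 3.50 km
9: √((3.92)² + (5.18)²) = √(15.3664 + 26.8324) = 6.50 km
10: √((-4.91)² + (-5.04)²) = √(24.1081 + 25.4016) = 7.04 km
11: √((2.28)² + (6.40)²) = √(5.1984 + 40.9600) = 6.79 km
12: √((-4.42)² + (-1.76)²) = √(19.5364 + 3.0976) = 4.76 km
13: √((2.92)² + (6.42)²) = √(8.5264 + 41.2164) = 7.05 km
Threshold 3.7 km: 3 (2.23 km), 8 (3.50 km) are within range.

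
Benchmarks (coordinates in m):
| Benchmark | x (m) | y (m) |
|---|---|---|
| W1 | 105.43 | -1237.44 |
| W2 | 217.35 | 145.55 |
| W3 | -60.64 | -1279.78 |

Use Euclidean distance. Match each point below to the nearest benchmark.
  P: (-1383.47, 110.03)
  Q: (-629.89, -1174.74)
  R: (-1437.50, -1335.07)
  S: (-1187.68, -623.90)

P→W2; Q→W3; R→W3; S→W3

P at (-1383.47, 110.03):
  W1: 2008.11 m
  W2: 1601.21 m
  W3: 1918.71 m
  → nearest: W2 (1601.21 m)
Q at (-629.89, -1174.74):
  W1: 737.99 m
  W2: 1568.75 m
  W3: 578.86 m
  → nearest: W3 (578.86 m)
R at (-1437.50, -1335.07):
  W1: 1546.02 m
  W2: 2220.53 m
  W3: 1377.97 m
  → nearest: W3 (1377.97 m)
S at (-1187.68, -623.90):
  W1: 1431.28 m
  W2: 1601.92 m
  W3: 1303.99 m
  → nearest: W3 (1303.99 m)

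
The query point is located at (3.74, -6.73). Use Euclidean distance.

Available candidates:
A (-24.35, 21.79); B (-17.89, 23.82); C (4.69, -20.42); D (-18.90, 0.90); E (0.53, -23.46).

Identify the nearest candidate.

Distances from (3.74, -6.73):
A: √((-28.09)² + (28.52)²) = √(789.0481 + 813.3904) = 40.03
B: √((-21.63)² + (30.55)²) = √(467.8569 + 933.3025) = 37.43
C: √((0.95)² + (-13.69)²) = √(0.9025 + 187.4161) = 13.72
D: √((-22.64)² + (7.63)²) = √(512.5696 + 58.2169) = 23.89
E: √((-3.21)² + (-16.73)²) = √(10.3041 + 279.8929) = 17.04
Minimum: C at 13.72.

C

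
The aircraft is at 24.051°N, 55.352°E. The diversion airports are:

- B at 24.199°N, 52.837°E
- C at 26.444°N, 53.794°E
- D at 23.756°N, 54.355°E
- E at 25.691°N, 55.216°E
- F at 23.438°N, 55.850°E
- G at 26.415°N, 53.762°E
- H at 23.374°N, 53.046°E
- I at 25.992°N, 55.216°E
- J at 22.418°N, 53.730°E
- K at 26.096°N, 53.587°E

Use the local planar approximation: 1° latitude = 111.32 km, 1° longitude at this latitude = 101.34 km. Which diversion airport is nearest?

Distances from 24.051°N, 55.352°E:
B: √((0.148·111.32)² + (-2.515·101.34)²) = √(271.43749 + 64958.76787) = 255.402 km
C: √((2.393·111.32)² + (-1.558·101.34)²) = √(70962.97145 + 24928.53213) = 309.664 km
D: √((-0.295·111.32)² + (-0.997·101.34)²) = √(1078.42619 + 10208.26925) = 106.239 km
E: √((1.640·111.32)² + (-0.136·101.34)²) = √(33329.90620 + 189.95014) = 183.084 km
F: √((-0.613·111.32)² + (0.498·101.34)²) = √(4656.58296 + 2546.95039) = 84.874 km
G: √((2.364·111.32)² + (-1.590·101.34)²) = √(69253.43823 + 25963.07026) = 308.572 km
H: √((-0.677·111.32)² + (-2.306·101.34)²) = √(5679.67823 + 54611.03480) = 245.542 km
I: √((1.941·111.32)² + (-0.136·101.34)²) = √(46687.16104 + 189.95014) = 216.511 km
J: √((-1.633·111.32)² + (-1.622·101.34)²) = √(33045.98982 + 27018.64093) = 245.081 km
K: √((2.045·111.32)² + (-1.765·101.34)²) = √(51824.24932 + 31992.72400) = 289.512 km
Minimum: F at 84.874 km.

F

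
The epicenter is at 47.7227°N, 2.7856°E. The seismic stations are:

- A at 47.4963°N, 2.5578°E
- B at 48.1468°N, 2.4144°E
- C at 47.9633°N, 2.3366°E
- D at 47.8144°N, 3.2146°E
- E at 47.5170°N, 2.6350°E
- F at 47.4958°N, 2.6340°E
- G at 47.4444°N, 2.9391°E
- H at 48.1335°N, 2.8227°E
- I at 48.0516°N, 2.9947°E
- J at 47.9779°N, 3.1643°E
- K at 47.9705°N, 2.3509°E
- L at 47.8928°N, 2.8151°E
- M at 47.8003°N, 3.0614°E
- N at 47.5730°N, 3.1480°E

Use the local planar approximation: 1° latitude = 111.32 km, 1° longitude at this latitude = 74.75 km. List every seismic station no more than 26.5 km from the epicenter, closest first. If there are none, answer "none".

Distances from 47.7227°N, 2.7856°E:
A: 30.4161 km
B: 54.7610 km
C: 42.9397 km
D: 33.6533 km
E: 25.5161 km
F: 27.6841 km
G: 33.0369 km
H: 45.8143 km
I: 39.8099 km
J: 40.1048 km
K: 42.6238 km
L: 19.0635 km
M: 22.3527 km
N: 31.8048 km
Threshold 26.5 km: L (19.0635 km), M (22.3527 km), E (25.5161 km) are within range.

L, M, E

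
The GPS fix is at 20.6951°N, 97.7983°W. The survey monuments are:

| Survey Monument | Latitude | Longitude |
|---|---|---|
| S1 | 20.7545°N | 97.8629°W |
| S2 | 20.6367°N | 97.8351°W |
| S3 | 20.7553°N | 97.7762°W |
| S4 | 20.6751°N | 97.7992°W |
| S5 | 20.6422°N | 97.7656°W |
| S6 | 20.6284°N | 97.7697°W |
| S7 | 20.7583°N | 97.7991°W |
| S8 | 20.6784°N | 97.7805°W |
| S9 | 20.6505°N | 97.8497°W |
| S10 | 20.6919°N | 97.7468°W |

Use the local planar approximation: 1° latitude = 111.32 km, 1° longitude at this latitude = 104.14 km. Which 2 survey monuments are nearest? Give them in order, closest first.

Distances from 20.6951°N, 97.7983°W:
S1: √((0.0594·111.32)² + (-0.0646·104.14)²) = √(43.723940 + 45.258503) = 9.4331 km
S2: √((-0.0584·111.32)² + (-0.0368·104.14)²) = √(42.264145 + 14.686922) = 7.5466 km
S3: √((0.0602·111.32)² + (0.0221·104.14)²) = √(44.909620 + 5.296875) = 7.0857 km
S4: √((-0.0200·111.32)² + (-0.0009·104.14)²) = √(4.956857 + 0.008785) = 2.2284 km
S5: √((-0.0529·111.32)² + (0.0327·104.14)²) = √(34.678295 + 11.596599) = 6.8026 km
S6: √((-0.0667·111.32)² + (0.0286·104.14)²) = √(55.131278 + 8.870890) = 8.0001 km
S7: √((0.0632·111.32)² + (-0.0008·104.14)²) = √(49.497191 + 0.006941) = 7.0359 km
S8: √((-0.0167·111.32)² + (0.0178·104.14)²) = √(3.456045 + 3.436174) = 2.6253 km
S9: √((-0.0446·111.32)² + (-0.0514·104.14)²) = √(24.649954 + 28.652425) = 7.3008 km
S10: √((-0.0032·111.32)² + (0.0515·104.14)²) = √(0.126896 + 28.764022) = 5.3750 km
Sorted: S4 (2.2284 km) < S8 (2.6253 km) < S10 (5.3750 km) < S5 (6.8026 km) < …

S4, S8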